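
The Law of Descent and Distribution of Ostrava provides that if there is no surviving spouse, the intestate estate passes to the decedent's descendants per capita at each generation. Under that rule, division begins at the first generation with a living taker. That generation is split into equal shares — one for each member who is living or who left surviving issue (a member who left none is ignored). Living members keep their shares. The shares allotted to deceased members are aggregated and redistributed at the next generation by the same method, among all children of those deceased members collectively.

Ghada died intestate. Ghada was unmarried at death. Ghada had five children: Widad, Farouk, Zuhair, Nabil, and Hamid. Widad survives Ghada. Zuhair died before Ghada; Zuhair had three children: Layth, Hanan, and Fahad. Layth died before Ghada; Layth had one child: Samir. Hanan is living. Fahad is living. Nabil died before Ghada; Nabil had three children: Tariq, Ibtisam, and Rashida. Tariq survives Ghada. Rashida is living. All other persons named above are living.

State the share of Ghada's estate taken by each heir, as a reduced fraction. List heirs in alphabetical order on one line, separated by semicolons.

Fahad 1/15; Farouk 1/5; Hamid 1/5; Hanan 1/15; Ibtisam 1/15; Rashida 1/15; Samir 1/15; Tariq 1/15; Widad 1/5

There is no surviving spouse, so the entire estate passes to Ghada's descendants per capita at each generation.
At generation 1 (Widad, Farouk, Zuhair, Nabil, Hamid) there are 5 shares of (1)/5 = 1/5 each.
Living: Widad, Farouk, and Hamid — each takes 1/5.
Deceased: Zuhair and Nabil. Their combined 2/5 is pooled and carried to generation 2.
At generation 2 (Layth, Hanan, Fahad, Tariq, Ibtisam, Rashida) there are 6 shares of (2/5)/6 = 1/15 each.
Living: Hanan, Fahad, Tariq, Ibtisam, and Rashida — each takes 1/15.
Deceased: Layth. That 1/15 share is carried to generation 3.
At generation 3 (Samir) there are 1 shares of (1/15)/1 = 1/15 each.
Living: Samir — each takes 1/15.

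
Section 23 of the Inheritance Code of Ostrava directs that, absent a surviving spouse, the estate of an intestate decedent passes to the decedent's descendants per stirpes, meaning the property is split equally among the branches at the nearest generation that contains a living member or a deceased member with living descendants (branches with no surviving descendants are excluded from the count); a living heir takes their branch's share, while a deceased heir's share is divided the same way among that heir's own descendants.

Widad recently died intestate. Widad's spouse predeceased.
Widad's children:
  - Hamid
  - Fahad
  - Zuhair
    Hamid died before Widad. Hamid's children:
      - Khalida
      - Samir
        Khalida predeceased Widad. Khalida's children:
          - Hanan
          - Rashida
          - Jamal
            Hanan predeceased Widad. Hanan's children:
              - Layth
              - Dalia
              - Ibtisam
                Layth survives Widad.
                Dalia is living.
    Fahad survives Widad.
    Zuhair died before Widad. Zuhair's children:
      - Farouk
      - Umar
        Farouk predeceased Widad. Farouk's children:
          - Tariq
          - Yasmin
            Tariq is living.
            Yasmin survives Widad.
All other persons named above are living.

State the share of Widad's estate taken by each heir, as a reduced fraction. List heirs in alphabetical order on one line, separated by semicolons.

Dalia 1/54; Fahad 1/3; Ibtisam 1/54; Jamal 1/18; Layth 1/54; Rashida 1/18; Samir 1/6; Tariq 1/12; Umar 1/6; Yasmin 1/12

There is no surviving spouse, so the entire estate passes to Widad's descendants per stirpes.
The estate is divided into 3 equal shares of 1/3 among Hamid, Fahad, Zuhair.
Hamid predeceased; the 1/3 allotted to Hamid's branch passes to Hamid's issue by representation.
The 1/3 is divided into 2 equal shares of 1/6 among Khalida, Samir.
Khalida predeceased; the 1/6 allotted to Khalida's branch passes to Khalida's issue by representation.
The 1/6 is divided into 3 equal shares of 1/18 among Hanan, Rashida, Jamal.
Hanan predeceased; the 1/18 allotted to Hanan's branch passes to Hanan's issue by representation.
The 1/18 is divided into 3 equal shares of 1/54 among Layth, Dalia, Ibtisam.
Layth is living and takes 1/54.
Dalia is living and takes 1/54.
Ibtisam is living and takes 1/54.
Rashida is living and takes 1/18.
Jamal is living and takes 1/18.
Samir is living and takes 1/6.
Fahad is living and takes 1/3.
Zuhair predeceased; the 1/3 allotted to Zuhair's branch passes to Zuhair's issue by representation.
The 1/3 is divided into 2 equal shares of 1/6 among Farouk, Umar.
Farouk predeceased; the 1/6 allotted to Farouk's branch passes to Farouk's issue by representation.
The 1/6 is divided into 2 equal shares of 1/12 among Tariq, Yasmin.
Tariq is living and takes 1/12.
Yasmin is living and takes 1/12.
Umar is living and takes 1/6.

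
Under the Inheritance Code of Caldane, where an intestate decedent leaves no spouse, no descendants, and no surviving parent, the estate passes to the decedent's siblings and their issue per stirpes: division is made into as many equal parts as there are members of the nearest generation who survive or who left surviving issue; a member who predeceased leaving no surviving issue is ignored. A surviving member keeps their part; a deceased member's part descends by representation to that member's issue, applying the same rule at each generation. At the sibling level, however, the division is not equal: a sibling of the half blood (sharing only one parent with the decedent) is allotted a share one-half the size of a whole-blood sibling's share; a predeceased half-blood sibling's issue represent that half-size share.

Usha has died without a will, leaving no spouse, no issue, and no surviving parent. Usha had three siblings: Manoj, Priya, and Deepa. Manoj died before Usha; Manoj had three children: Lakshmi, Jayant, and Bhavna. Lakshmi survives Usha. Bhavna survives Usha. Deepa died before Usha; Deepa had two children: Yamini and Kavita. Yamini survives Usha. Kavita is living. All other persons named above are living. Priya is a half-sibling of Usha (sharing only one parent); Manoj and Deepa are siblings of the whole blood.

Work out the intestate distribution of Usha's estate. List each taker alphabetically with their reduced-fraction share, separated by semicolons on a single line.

No spouse, descendants, or parent survives, so the estate passes to Usha's siblings per stirpes.
Half-blood siblings count for one-half the weight of whole-blood siblings at the initial division.
Dividing 1 in proportion to weights (total weight 5/2): Manoj (weight 1) → 2/5; Priya (weight 1/2) → 1/5; Deepa (weight 1) → 2/5.
Manoj predeceased; the 2/5 allotted to Manoj's branch passes to Manoj's issue by representation.
The 2/5 is divided into 3 equal shares of 2/15 among Lakshmi, Jayant, Bhavna.
Lakshmi is living and takes 2/15.
Jayant is living and takes 2/15.
Bhavna is living and takes 2/15.
Priya is living and takes 1/5.
Deepa predeceased; the 2/5 allotted to Deepa's branch passes to Deepa's issue by representation.
The 2/5 is divided into 2 equal shares of 1/5 among Yamini, Kavita.
Yamini is living and takes 1/5.
Kavita is living and takes 1/5.

Bhavna 2/15; Jayant 2/15; Kavita 1/5; Lakshmi 2/15; Priya 1/5; Yamini 1/5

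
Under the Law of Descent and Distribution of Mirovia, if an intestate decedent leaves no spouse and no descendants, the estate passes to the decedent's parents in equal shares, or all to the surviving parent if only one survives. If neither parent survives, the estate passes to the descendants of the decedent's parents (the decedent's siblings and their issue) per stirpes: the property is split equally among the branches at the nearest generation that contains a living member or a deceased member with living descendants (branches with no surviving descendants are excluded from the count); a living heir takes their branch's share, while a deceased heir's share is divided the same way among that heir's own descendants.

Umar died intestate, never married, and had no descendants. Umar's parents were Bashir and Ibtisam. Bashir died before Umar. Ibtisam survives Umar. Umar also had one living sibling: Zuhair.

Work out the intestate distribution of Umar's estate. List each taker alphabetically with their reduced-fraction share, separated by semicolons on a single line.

Ibtisam 1

Only one parent, Ibtisam, survives, so Ibtisam takes the entire estate. The siblings take nothing because a surviving parent has priority.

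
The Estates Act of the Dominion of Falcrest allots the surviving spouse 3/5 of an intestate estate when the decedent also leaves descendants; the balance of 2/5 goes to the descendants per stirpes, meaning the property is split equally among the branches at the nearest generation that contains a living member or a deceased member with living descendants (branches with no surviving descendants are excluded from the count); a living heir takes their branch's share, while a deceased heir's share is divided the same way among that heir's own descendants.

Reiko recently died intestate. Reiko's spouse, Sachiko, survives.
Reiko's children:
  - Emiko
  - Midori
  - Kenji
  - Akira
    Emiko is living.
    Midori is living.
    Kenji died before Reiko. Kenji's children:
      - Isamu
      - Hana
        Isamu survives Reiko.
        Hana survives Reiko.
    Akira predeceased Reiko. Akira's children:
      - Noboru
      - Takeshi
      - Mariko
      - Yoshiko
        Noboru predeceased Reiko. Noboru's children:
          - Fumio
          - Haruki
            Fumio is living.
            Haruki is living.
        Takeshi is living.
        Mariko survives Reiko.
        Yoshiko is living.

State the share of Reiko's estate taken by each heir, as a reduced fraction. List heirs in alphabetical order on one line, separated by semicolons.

Emiko 1/10; Fumio 1/80; Hana 1/20; Haruki 1/80; Isamu 1/20; Mariko 1/40; Midori 1/10; Sachiko 3/5; Takeshi 1/40; Yoshiko 1/40

Sachiko, as surviving spouse, takes 3/5.
The remaining 2/5 passes to Reiko's descendants per stirpes.
The 2/5 is divided into 4 equal shares of 1/10 among Emiko, Midori, Kenji, Akira.
Emiko is living and takes 1/10.
Midori is living and takes 1/10.
Kenji predeceased; the 1/10 allotted to Kenji's branch passes to Kenji's issue by representation.
The 1/10 is divided into 2 equal shares of 1/20 among Isamu, Hana.
Isamu is living and takes 1/20.
Hana is living and takes 1/20.
Akira predeceased; the 1/10 allotted to Akira's branch passes to Akira's issue by representation.
The 1/10 is divided into 4 equal shares of 1/40 among Noboru, Takeshi, Mariko, Yoshiko.
Noboru predeceased; the 1/40 allotted to Noboru's branch passes to Noboru's issue by representation.
The 1/40 is divided into 2 equal shares of 1/80 among Fumio, Haruki.
Fumio is living and takes 1/80.
Haruki is living and takes 1/80.
Takeshi is living and takes 1/40.
Mariko is living and takes 1/40.
Yoshiko is living and takes 1/40.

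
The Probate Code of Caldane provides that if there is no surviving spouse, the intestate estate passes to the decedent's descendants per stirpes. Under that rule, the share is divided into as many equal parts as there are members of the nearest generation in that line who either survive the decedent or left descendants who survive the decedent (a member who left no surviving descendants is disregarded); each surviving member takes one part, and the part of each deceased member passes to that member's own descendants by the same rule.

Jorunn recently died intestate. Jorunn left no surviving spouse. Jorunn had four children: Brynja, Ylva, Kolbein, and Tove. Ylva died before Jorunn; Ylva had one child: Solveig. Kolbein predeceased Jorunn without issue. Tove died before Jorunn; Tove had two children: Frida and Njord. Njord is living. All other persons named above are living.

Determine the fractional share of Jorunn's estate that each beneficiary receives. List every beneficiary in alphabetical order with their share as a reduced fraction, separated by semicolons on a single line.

Brynja 1/3; Frida 1/6; Njord 1/6; Solveig 1/3

There is no surviving spouse, so the entire estate passes to Jorunn's descendants per stirpes.
Kolbein left no surviving issue, so that branch lapses and is disregarded.
The estate is divided into 3 equal shares of 1/3 among Brynja, Ylva, Tove.
Brynja is living and takes 1/3.
Ylva predeceased; the 1/3 allotted to Ylva's branch passes to Ylva's issue by representation.
Solveig is the sole taker at this level and receives the full 1/3.
Tove predeceased; the 1/3 allotted to Tove's branch passes to Tove's issue by representation.
The 1/3 is divided into 2 equal shares of 1/6 among Frida, Njord.
Frida is living and takes 1/6.
Njord is living and takes 1/6.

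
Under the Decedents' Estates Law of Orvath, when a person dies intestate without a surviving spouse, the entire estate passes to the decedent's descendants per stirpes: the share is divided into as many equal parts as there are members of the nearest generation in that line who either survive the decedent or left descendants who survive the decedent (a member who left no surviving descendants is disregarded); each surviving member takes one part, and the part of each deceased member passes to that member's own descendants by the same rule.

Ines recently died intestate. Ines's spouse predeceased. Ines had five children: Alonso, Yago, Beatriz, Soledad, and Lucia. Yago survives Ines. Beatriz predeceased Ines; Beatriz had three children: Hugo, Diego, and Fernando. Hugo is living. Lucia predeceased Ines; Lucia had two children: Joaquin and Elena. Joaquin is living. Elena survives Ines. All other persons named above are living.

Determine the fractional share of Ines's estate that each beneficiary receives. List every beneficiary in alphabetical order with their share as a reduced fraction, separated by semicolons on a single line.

Alonso 1/5; Diego 1/15; Elena 1/10; Fernando 1/15; Hugo 1/15; Joaquin 1/10; Soledad 1/5; Yago 1/5

There is no surviving spouse, so the entire estate passes to Ines's descendants per stirpes.
The estate is divided into 5 equal shares of 1/5 among Alonso, Yago, Beatriz, Soledad, Lucia.
Alonso is living and takes 1/5.
Yago is living and takes 1/5.
Beatriz predeceased; the 1/5 allotted to Beatriz's branch passes to Beatriz's issue by representation.
The 1/5 is divided into 3 equal shares of 1/15 among Hugo, Diego, Fernando.
Hugo is living and takes 1/15.
Diego is living and takes 1/15.
Fernando is living and takes 1/15.
Soledad is living and takes 1/5.
Lucia predeceased; the 1/5 allotted to Lucia's branch passes to Lucia's issue by representation.
The 1/5 is divided into 2 equal shares of 1/10 among Joaquin, Elena.
Joaquin is living and takes 1/10.
Elena is living and takes 1/10.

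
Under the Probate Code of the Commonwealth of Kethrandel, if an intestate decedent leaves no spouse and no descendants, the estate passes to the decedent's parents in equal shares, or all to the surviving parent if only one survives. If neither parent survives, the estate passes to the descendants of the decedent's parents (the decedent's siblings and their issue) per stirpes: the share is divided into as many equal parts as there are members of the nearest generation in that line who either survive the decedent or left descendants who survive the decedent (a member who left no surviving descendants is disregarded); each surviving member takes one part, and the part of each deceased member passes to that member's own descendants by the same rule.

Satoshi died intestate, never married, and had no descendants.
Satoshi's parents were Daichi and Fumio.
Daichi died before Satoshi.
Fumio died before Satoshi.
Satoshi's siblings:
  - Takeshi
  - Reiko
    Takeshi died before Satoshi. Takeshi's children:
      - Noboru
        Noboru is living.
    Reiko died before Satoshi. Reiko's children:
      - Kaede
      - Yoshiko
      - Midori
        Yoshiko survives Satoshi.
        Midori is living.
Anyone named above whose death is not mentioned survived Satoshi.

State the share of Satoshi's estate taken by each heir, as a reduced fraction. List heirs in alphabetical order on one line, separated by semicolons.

Neither parent survives and there are no descendants, so the estate passes to Satoshi's siblings and their issue per stirpes.
The estate is divided into 2 equal shares of 1/2 among Takeshi, Reiko.
Takeshi predeceased; the 1/2 allotted to Takeshi's branch passes to Takeshi's issue by representation.
Noboru is the sole taker at this level and receives the full 1/2.
Reiko predeceased; the 1/2 allotted to Reiko's branch passes to Reiko's issue by representation.
The 1/2 is divided into 3 equal shares of 1/6 among Kaede, Yoshiko, Midori.
Kaede is living and takes 1/6.
Yoshiko is living and takes 1/6.
Midori is living and takes 1/6.

Kaede 1/6; Midori 1/6; Noboru 1/2; Yoshiko 1/6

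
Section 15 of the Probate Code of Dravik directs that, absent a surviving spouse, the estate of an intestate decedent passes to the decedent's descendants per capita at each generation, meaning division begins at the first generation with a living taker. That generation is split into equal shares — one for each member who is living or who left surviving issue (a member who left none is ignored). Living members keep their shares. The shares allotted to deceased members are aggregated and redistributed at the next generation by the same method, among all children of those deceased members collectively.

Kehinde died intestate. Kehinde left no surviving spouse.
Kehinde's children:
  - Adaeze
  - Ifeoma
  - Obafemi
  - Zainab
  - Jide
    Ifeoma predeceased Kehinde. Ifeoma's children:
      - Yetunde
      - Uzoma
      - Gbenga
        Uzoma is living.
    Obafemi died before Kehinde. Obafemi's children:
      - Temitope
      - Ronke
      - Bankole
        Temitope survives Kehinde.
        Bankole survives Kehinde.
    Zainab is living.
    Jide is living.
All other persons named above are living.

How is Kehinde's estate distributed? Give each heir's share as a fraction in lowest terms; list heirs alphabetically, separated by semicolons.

Adaeze 1/5; Bankole 1/15; Gbenga 1/15; Jide 1/5; Ronke 1/15; Temitope 1/15; Uzoma 1/15; Yetunde 1/15; Zainab 1/5

There is no surviving spouse, so the entire estate passes to Kehinde's descendants per capita at each generation.
At generation 1 (Adaeze, Ifeoma, Obafemi, Zainab, Jide) there are 5 shares of (1)/5 = 1/5 each.
Living: Adaeze, Zainab, and Jide — each takes 1/5.
Deceased: Ifeoma and Obafemi. Their combined 2/5 is pooled and carried to generation 2.
At generation 2 (Yetunde, Uzoma, Gbenga, Temitope, Ronke, Bankole) there are 6 shares of (2/5)/6 = 1/15 each.
Living: Yetunde, Uzoma, Gbenga, Temitope, Ronke, and Bankole — each takes 1/15.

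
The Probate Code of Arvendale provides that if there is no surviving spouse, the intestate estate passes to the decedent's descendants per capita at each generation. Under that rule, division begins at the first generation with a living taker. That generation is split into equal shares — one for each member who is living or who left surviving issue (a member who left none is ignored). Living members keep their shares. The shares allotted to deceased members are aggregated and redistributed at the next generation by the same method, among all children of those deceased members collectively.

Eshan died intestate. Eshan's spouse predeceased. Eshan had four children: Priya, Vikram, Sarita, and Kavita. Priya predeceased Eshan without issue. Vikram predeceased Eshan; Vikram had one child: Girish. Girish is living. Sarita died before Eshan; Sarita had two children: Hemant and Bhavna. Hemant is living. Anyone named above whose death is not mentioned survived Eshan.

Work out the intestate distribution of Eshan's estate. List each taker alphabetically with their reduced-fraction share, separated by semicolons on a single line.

Bhavna 2/9; Girish 2/9; Hemant 2/9; Kavita 1/3

There is no surviving spouse, so the entire estate passes to Eshan's descendants per capita at each generation.
At generation 1 (Vikram, Sarita, Kavita) there are 3 shares of (1)/3 = 1/3 each.
Living: Kavita — each takes 1/3.
Deceased: Vikram and Sarita. Their combined 2/3 is pooled and carried to generation 2.
At generation 2 (Girish, Hemant, Bhavna) there are 3 shares of (2/3)/3 = 2/9 each.
Living: Girish, Hemant, and Bhavna — each takes 2/9.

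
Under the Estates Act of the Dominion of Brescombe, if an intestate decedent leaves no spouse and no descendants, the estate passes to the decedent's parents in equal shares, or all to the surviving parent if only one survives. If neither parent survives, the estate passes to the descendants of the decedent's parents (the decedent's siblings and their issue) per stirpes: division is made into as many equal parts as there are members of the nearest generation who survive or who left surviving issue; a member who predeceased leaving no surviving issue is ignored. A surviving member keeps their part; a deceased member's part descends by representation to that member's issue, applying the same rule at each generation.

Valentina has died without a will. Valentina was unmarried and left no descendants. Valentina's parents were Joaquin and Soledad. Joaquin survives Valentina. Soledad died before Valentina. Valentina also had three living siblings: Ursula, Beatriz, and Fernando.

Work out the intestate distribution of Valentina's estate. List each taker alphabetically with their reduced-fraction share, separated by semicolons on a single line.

Joaquin 1

Only one parent, Joaquin, survives, so Joaquin takes the entire estate. The siblings take nothing because a surviving parent has priority.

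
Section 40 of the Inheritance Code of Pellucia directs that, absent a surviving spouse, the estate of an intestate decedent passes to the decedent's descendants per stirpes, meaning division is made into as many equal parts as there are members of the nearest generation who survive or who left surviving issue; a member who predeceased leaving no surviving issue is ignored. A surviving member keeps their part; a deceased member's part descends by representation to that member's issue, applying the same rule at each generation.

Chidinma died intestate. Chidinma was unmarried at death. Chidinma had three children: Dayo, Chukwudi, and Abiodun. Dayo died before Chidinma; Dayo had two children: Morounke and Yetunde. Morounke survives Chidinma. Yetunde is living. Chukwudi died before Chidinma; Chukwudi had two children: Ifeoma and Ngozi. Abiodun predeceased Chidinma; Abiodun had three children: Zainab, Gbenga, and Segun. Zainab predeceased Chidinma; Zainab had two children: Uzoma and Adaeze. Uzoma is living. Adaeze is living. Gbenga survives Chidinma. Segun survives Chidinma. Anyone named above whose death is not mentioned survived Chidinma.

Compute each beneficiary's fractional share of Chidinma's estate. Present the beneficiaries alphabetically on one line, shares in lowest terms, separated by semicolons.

There is no surviving spouse, so the entire estate passes to Chidinma's descendants per stirpes.
The estate is divided into 3 equal shares of 1/3 among Dayo, Chukwudi, Abiodun.
Dayo predeceased; the 1/3 allotted to Dayo's branch passes to Dayo's issue by representation.
The 1/3 is divided into 2 equal shares of 1/6 among Morounke, Yetunde.
Morounke is living and takes 1/6.
Yetunde is living and takes 1/6.
Chukwudi predeceased; the 1/3 allotted to Chukwudi's branch passes to Chukwudi's issue by representation.
The 1/3 is divided into 2 equal shares of 1/6 among Ifeoma, Ngozi.
Ifeoma is living and takes 1/6.
Ngozi is living and takes 1/6.
Abiodun predeceased; the 1/3 allotted to Abiodun's branch passes to Abiodun's issue by representation.
The 1/3 is divided into 3 equal shares of 1/9 among Zainab, Gbenga, Segun.
Zainab predeceased; the 1/9 allotted to Zainab's branch passes to Zainab's issue by representation.
The 1/9 is divided into 2 equal shares of 1/18 among Uzoma, Adaeze.
Uzoma is living and takes 1/18.
Adaeze is living and takes 1/18.
Gbenga is living and takes 1/9.
Segun is living and takes 1/9.

Adaeze 1/18; Gbenga 1/9; Ifeoma 1/6; Morounke 1/6; Ngozi 1/6; Segun 1/9; Uzoma 1/18; Yetunde 1/6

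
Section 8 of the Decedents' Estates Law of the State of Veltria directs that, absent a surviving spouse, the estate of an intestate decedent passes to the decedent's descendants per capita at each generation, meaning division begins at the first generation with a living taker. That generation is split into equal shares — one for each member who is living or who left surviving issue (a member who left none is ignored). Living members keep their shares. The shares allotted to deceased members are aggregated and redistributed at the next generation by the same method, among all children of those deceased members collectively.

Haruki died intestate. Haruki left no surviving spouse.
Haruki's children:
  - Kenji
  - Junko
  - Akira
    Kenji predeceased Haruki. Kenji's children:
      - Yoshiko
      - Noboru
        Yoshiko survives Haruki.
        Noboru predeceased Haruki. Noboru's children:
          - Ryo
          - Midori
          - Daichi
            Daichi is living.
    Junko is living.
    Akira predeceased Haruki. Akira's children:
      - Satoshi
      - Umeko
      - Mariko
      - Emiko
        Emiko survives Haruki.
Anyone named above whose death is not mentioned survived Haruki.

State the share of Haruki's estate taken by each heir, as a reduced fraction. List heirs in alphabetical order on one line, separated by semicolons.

There is no surviving spouse, so the entire estate passes to Haruki's descendants per capita at each generation.
At generation 1 (Kenji, Junko, Akira) there are 3 shares of (1)/3 = 1/3 each.
Living: Junko — each takes 1/3.
Deceased: Kenji and Akira. Their combined 2/3 is pooled and carried to generation 2.
At generation 2 (Yoshiko, Noboru, Satoshi, Umeko, Mariko, Emiko) there are 6 shares of (2/3)/6 = 1/9 each.
Living: Yoshiko, Satoshi, Umeko, Mariko, and Emiko — each takes 1/9.
Deceased: Noboru. That 1/9 share is carried to generation 3.
At generation 3 (Ryo, Midori, Daichi) there are 3 shares of (1/9)/3 = 1/27 each.
Living: Ryo, Midori, and Daichi — each takes 1/27.

Daichi 1/27; Emiko 1/9; Junko 1/3; Mariko 1/9; Midori 1/27; Ryo 1/27; Satoshi 1/9; Umeko 1/9; Yoshiko 1/9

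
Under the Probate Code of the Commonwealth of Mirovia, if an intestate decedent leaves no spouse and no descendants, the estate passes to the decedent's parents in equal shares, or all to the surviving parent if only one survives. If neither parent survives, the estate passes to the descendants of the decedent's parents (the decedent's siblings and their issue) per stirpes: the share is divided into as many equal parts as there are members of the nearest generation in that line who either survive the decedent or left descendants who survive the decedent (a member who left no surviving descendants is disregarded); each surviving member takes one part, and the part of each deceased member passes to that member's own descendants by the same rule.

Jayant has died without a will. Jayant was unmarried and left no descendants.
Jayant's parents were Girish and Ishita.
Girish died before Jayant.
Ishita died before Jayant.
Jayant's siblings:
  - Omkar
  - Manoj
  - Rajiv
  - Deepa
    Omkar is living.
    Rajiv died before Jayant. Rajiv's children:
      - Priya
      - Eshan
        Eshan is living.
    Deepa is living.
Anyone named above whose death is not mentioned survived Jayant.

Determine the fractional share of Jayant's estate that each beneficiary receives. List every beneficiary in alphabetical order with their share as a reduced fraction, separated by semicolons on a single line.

Deepa 1/4; Eshan 1/8; Manoj 1/4; Omkar 1/4; Priya 1/8

Neither parent survives and there are no descendants, so the estate passes to Jayant's siblings and their issue per stirpes.
The estate is divided into 4 equal shares of 1/4 among Omkar, Manoj, Rajiv, Deepa.
Omkar is living and takes 1/4.
Manoj is living and takes 1/4.
Rajiv predeceased; the 1/4 allotted to Rajiv's branch passes to Rajiv's issue by representation.
The 1/4 is divided into 2 equal shares of 1/8 among Priya, Eshan.
Priya is living and takes 1/8.
Eshan is living and takes 1/8.
Deepa is living and takes 1/4.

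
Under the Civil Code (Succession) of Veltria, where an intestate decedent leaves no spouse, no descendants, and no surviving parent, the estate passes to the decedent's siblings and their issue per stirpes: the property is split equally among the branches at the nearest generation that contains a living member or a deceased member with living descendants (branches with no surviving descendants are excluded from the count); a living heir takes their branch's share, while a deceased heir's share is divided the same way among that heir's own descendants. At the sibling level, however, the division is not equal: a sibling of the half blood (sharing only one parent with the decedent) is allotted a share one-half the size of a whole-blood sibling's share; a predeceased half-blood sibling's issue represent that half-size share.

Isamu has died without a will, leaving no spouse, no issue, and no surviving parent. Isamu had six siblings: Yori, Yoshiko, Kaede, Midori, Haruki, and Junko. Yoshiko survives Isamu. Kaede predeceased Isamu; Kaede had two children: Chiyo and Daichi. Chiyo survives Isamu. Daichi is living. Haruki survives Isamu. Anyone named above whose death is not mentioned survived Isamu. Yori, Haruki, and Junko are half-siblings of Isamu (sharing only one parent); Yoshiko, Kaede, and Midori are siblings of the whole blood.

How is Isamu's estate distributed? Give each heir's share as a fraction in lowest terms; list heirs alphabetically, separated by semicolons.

Chiyo 1/9; Daichi 1/9; Haruki 1/9; Junko 1/9; Midori 2/9; Yori 1/9; Yoshiko 2/9

No spouse, descendants, or parent survives, so the estate passes to Isamu's siblings per stirpes.
Half-blood siblings count for one-half the weight of whole-blood siblings at the initial division.
Dividing 1 in proportion to weights (total weight 9/2): Yori (weight 1/2) → 1/9; Yoshiko (weight 1) → 2/9; Kaede (weight 1) → 2/9; Midori (weight 1) → 2/9; Haruki (weight 1/2) → 1/9; Junko (weight 1/2) → 1/9.
Yori is living and takes 1/9.
Yoshiko is living and takes 2/9.
Kaede predeceased; the 2/9 allotted to Kaede's branch passes to Kaede's issue by representation.
The 2/9 is divided into 2 equal shares of 1/9 among Chiyo, Daichi.
Chiyo is living and takes 1/9.
Daichi is living and takes 1/9.
Midori is living and takes 2/9.
Haruki is living and takes 1/9.
Junko is living and takes 1/9.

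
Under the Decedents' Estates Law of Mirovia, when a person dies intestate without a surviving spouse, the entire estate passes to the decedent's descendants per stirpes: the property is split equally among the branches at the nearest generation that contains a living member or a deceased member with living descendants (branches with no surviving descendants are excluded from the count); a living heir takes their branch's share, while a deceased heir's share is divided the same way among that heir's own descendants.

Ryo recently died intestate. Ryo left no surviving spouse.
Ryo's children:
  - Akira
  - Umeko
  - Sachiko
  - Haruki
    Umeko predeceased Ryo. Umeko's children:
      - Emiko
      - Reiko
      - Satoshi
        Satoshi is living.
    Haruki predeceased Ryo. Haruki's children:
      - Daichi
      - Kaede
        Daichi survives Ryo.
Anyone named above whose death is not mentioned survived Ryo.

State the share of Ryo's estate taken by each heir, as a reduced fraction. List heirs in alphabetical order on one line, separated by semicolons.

Akira 1/4; Daichi 1/8; Emiko 1/12; Kaede 1/8; Reiko 1/12; Sachiko 1/4; Satoshi 1/12

There is no surviving spouse, so the entire estate passes to Ryo's descendants per stirpes.
The estate is divided into 4 equal shares of 1/4 among Akira, Umeko, Sachiko, Haruki.
Akira is living and takes 1/4.
Umeko predeceased; the 1/4 allotted to Umeko's branch passes to Umeko's issue by representation.
The 1/4 is divided into 3 equal shares of 1/12 among Emiko, Reiko, Satoshi.
Emiko is living and takes 1/12.
Reiko is living and takes 1/12.
Satoshi is living and takes 1/12.
Sachiko is living and takes 1/4.
Haruki predeceased; the 1/4 allotted to Haruki's branch passes to Haruki's issue by representation.
The 1/4 is divided into 2 equal shares of 1/8 among Daichi, Kaede.
Daichi is living and takes 1/8.
Kaede is living and takes 1/8.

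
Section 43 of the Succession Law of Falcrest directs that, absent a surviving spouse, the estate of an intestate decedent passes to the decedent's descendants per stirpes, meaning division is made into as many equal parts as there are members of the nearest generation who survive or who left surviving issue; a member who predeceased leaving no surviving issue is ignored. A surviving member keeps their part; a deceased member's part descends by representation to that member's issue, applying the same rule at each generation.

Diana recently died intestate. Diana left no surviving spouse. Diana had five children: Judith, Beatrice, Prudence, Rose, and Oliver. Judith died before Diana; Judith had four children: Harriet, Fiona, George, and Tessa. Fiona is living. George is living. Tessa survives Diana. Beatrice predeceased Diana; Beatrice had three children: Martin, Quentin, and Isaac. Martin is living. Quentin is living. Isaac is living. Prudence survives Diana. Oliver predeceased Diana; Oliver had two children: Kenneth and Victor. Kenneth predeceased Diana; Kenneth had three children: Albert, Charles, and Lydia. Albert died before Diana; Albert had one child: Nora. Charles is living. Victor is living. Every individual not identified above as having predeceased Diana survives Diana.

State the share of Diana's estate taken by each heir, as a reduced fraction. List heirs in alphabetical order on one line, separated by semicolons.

Charles 1/30; Fiona 1/20; George 1/20; Harriet 1/20; Isaac 1/15; Lydia 1/30; Martin 1/15; Nora 1/30; Prudence 1/5; Quentin 1/15; Rose 1/5; Tessa 1/20; Victor 1/10

There is no surviving spouse, so the entire estate passes to Diana's descendants per stirpes.
The estate is divided into 5 equal shares of 1/5 among Judith, Beatrice, Prudence, Rose, Oliver.
Judith predeceased; the 1/5 allotted to Judith's branch passes to Judith's issue by representation.
The 1/5 is divided into 4 equal shares of 1/20 among Harriet, Fiona, George, Tessa.
Harriet is living and takes 1/20.
Fiona is living and takes 1/20.
George is living and takes 1/20.
Tessa is living and takes 1/20.
Beatrice predeceased; the 1/5 allotted to Beatrice's branch passes to Beatrice's issue by representation.
The 1/5 is divided into 3 equal shares of 1/15 among Martin, Quentin, Isaac.
Martin is living and takes 1/15.
Quentin is living and takes 1/15.
Isaac is living and takes 1/15.
Prudence is living and takes 1/5.
Rose is living and takes 1/5.
Oliver predeceased; the 1/5 allotted to Oliver's branch passes to Oliver's issue by representation.
The 1/5 is divided into 2 equal shares of 1/10 among Kenneth, Victor.
Kenneth predeceased; the 1/10 allotted to Kenneth's branch passes to Kenneth's issue by representation.
The 1/10 is divided into 3 equal shares of 1/30 among Albert, Charles, Lydia.
Albert predeceased; the 1/30 allotted to Albert's branch passes to Albert's issue by representation.
Nora is the sole taker at this level and receives the full 1/30.
Charles is living and takes 1/30.
Lydia is living and takes 1/30.
Victor is living and takes 1/10.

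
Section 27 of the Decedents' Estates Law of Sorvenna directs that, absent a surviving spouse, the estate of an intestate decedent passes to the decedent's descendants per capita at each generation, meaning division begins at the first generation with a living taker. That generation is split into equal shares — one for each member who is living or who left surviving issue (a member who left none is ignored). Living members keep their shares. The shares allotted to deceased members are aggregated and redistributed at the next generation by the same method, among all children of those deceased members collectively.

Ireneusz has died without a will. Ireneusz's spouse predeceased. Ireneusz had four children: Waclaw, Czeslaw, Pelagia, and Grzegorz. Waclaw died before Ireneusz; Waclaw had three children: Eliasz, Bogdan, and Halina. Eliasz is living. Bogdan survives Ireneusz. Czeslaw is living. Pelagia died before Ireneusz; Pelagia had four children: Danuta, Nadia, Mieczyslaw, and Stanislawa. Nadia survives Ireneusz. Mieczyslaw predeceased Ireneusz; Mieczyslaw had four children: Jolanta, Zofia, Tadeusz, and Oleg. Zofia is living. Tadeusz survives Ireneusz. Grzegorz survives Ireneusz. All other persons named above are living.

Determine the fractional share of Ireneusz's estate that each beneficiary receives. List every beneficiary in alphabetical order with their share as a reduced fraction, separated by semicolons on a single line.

Bogdan 1/14; Czeslaw 1/4; Danuta 1/14; Eliasz 1/14; Grzegorz 1/4; Halina 1/14; Jolanta 1/56; Nadia 1/14; Oleg 1/56; Stanislawa 1/14; Tadeusz 1/56; Zofia 1/56

There is no surviving spouse, so the entire estate passes to Ireneusz's descendants per capita at each generation.
At generation 1 (Waclaw, Czeslaw, Pelagia, Grzegorz) there are 4 shares of (1)/4 = 1/4 each.
Living: Czeslaw and Grzegorz — each takes 1/4.
Deceased: Waclaw and Pelagia. Their combined 1/2 is pooled and carried to generation 2.
At generation 2 (Eliasz, Bogdan, Halina, Danuta, Nadia, Mieczyslaw, Stanislawa) there are 7 shares of (1/2)/7 = 1/14 each.
Living: Eliasz, Bogdan, Halina, Danuta, Nadia, and Stanislawa — each takes 1/14.
Deceased: Mieczyslaw. That 1/14 share is carried to generation 3.
At generation 3 (Jolanta, Zofia, Tadeusz, Oleg) there are 4 shares of (1/14)/4 = 1/56 each.
Living: Jolanta, Zofia, Tadeusz, and Oleg — each takes 1/56.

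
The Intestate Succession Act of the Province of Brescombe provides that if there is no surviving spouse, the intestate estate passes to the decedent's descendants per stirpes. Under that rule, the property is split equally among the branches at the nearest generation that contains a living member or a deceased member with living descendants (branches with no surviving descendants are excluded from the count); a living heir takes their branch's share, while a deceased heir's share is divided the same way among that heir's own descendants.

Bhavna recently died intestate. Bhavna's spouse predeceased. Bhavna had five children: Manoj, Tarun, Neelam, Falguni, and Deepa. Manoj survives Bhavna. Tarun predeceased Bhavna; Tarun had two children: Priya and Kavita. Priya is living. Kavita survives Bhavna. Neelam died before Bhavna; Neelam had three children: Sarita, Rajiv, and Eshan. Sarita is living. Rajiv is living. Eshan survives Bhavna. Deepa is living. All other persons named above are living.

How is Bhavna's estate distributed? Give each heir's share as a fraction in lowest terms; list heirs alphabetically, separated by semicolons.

Deepa 1/5; Eshan 1/15; Falguni 1/5; Kavita 1/10; Manoj 1/5; Priya 1/10; Rajiv 1/15; Sarita 1/15

There is no surviving spouse, so the entire estate passes to Bhavna's descendants per stirpes.
The estate is divided into 5 equal shares of 1/5 among Manoj, Tarun, Neelam, Falguni, Deepa.
Manoj is living and takes 1/5.
Tarun predeceased; the 1/5 allotted to Tarun's branch passes to Tarun's issue by representation.
The 1/5 is divided into 2 equal shares of 1/10 among Priya, Kavita.
Priya is living and takes 1/10.
Kavita is living and takes 1/10.
Neelam predeceased; the 1/5 allotted to Neelam's branch passes to Neelam's issue by representation.
The 1/5 is divided into 3 equal shares of 1/15 among Sarita, Rajiv, Eshan.
Sarita is living and takes 1/15.
Rajiv is living and takes 1/15.
Eshan is living and takes 1/15.
Falguni is living and takes 1/5.
Deepa is living and takes 1/5.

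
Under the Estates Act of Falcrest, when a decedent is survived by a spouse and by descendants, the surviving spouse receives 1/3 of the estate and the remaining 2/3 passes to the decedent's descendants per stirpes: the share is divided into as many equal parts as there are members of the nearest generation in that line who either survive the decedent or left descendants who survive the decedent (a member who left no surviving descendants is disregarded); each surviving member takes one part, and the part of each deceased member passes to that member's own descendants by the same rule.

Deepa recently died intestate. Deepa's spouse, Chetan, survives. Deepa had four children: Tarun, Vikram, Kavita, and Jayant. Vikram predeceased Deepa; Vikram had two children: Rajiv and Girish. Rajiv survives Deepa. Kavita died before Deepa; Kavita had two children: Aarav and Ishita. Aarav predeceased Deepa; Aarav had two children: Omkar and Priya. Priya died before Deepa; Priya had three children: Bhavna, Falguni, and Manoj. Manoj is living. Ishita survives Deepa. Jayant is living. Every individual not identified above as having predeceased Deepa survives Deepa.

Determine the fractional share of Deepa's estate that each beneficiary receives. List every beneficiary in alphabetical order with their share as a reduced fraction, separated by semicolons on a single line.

Bhavna 1/72; Chetan 1/3; Falguni 1/72; Girish 1/12; Ishita 1/12; Jayant 1/6; Manoj 1/72; Omkar 1/24; Rajiv 1/12; Tarun 1/6

Chetan, as surviving spouse, takes 1/3.
The remaining 2/3 passes to Deepa's descendants per stirpes.
The 2/3 is divided into 4 equal shares of 1/6 among Tarun, Vikram, Kavita, Jayant.
Tarun is living and takes 1/6.
Vikram predeceased; the 1/6 allotted to Vikram's branch passes to Vikram's issue by representation.
The 1/6 is divided into 2 equal shares of 1/12 among Rajiv, Girish.
Rajiv is living and takes 1/12.
Girish is living and takes 1/12.
Kavita predeceased; the 1/6 allotted to Kavita's branch passes to Kavita's issue by representation.
The 1/6 is divided into 2 equal shares of 1/12 among Aarav, Ishita.
Aarav predeceased; the 1/12 allotted to Aarav's branch passes to Aarav's issue by representation.
The 1/12 is divided into 2 equal shares of 1/24 among Omkar, Priya.
Omkar is living and takes 1/24.
Priya predeceased; the 1/24 allotted to Priya's branch passes to Priya's issue by representation.
The 1/24 is divided into 3 equal shares of 1/72 among Bhavna, Falguni, Manoj.
Bhavna is living and takes 1/72.
Falguni is living and takes 1/72.
Manoj is living and takes 1/72.
Ishita is living and takes 1/12.
Jayant is living and takes 1/6.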